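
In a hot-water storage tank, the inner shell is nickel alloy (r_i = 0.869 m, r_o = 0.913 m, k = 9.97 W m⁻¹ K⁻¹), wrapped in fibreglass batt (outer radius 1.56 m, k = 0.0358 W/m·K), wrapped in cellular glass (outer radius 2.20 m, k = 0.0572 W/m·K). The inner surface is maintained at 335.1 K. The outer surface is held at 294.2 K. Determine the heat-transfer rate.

Treat each layer as a resistance in series:
  R_nickel alloy = (1/0.869 − 1/0.913)/(4πk) = 0.05546/(4π·9.97) = 4.426×10^-4 K/W
  R_fibreglass batt = (1/0.913 − 1/1.56)/(4πk) = 0.4543/(4π·0.0358) = 1.010 K/W
  R_cellular glass = (1/1.56 − 1/2.20)/(4πk) = 0.1865/(4π·0.0572) = 0.2594 K/W
ΣR = 4.426×10^-4 + 1.010 + 0.2594 = 1.270 K/W
Q = ΔT/ΣR = (335.1 K − 294.2 K)/1.270 = 32.2 W

Q = 32.2 W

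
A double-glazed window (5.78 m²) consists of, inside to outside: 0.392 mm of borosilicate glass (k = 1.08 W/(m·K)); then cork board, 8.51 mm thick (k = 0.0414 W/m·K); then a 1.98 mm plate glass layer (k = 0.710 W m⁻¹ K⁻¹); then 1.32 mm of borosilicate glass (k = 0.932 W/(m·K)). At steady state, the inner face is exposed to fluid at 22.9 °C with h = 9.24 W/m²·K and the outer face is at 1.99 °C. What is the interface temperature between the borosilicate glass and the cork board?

T = 15.8 °C

Series thermal resistances, inner to outer:
  R_conv,in = 1/(hA) = 1/(9.24·5.78) = 0.01872 K/W
  R_borosilicate glass = L/(kA) = 3.92×10^-4/(1.08·5.78) = 6.280×10^-5 K/W
  R_cork board = L/(kA) = 0.00851/(0.0414·5.78) = 0.03556 K/W
  R_plate glass = L/(kA) = 0.00198/(0.710·5.78) = 4.825×10^-4 K/W
  R_borosilicate glass = L/(kA) = 0.00132/(0.932·5.78) = 2.450×10^-4 K/W
ΣR = 0.01872 + 6.280×10^-5 + 0.03556 + 4.825×10^-4 + 2.450×10^-4 = 0.05507 K/W
Q = ΔT/ΣR = (22.9 °C − 1.99 °C)/0.05507 = 379.7 W
From the inner boundary to the borosilicate glass/cork board interface, ΣR_partial = 0.01878 K/W.
T_interface = T_in − Q·ΣR_partial = 22.9 °C − (379.7)(0.01878) = 15.8 °C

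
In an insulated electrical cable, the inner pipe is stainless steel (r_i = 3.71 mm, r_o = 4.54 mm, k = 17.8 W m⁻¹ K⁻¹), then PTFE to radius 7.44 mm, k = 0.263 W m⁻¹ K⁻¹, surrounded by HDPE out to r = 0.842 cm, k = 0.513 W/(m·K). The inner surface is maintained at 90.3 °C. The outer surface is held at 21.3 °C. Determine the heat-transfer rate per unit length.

Q' = 203 W/m

Series thermal resistances, inner to outer:
  R'_stainless steel = ln(0.00454/0.00371)/(2πk) = 0.2019/(2π·17.8) = 0.001805 m·K/W
  R'_PTFE = ln(0.00744/0.00454)/(2πk) = 0.4939/(2π·0.263) = 0.2989 m·K/W
  R'_HDPE = ln(0.00842/0.00744)/(2πk) = 0.1237/(2π·0.513) = 0.03839 m·K/W
ΣR = 0.001805 + 0.2989 + 0.03839 = 0.3391 m·K/W
Q' = ΔT/ΣR = (90.3 °C − 21.3 °C)/0.3391 = 203 W/m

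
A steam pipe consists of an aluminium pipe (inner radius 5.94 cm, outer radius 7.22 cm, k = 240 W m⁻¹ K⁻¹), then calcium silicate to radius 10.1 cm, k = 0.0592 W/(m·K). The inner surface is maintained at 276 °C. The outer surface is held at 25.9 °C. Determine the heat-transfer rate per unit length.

Treat each layer as a resistance in series:
  R'_aluminium = ln(0.0722/0.0594)/(2πk) = 0.1951/(2π·240) = 1.294×10^-4 m·K/W
  R'_calcium silicate = ln(0.101/0.0722)/(2πk) = 0.3357/(2π·0.0592) = 0.9025 m·K/W
ΣR = 1.294×10^-4 + 0.9025 = 0.9026 m·K/W
Q' = ΔT/ΣR = (276 °C − 25.9 °C)/0.9026 = 277 W/m

Q' = 277 W/m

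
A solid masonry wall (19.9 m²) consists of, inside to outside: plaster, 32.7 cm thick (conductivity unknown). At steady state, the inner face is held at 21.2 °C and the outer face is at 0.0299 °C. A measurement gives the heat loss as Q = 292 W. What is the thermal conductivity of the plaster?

k = 0.227 W/m·K

ΣR = ΔT/Q = |21.2 − 0.0299|/292 = 0.07250 K/W
L/(kA) = 0.07250 ⇒ k = 0.327/(0.07250·19.9) = 0.227 W/m·K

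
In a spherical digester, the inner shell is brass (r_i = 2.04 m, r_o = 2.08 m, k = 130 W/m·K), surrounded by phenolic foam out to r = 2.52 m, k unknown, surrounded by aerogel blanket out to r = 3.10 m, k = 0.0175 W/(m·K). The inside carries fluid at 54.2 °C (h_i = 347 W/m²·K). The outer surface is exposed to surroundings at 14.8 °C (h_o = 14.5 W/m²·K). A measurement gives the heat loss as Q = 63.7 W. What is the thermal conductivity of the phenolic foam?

k = 0.0238 W/m·K

ΣR = ΔT/Q = |54.2 − 14.8|/63.7 = 0.6185 K/W
Known resistances:
  R_conv,in = 1/(4πr²h) = 1/(4π·2.04²·347) = 5.511×10^-5 K/W
  R_brass = (1/2.04 − 1/2.08)/(4πk) = 0.009427/(4π·130) = 5.770×10^-6 K/W
  R_aerogel blanket = (1/2.52 − 1/3.10)/(4πk) = 0.07424/(4π·0.0175) = 0.3376 K/W
  R_conv,out = 1/(4πr²h) = 1/(4π·3.10²·14.5) = 5.711×10^-4 K/W
R_phenolic foam = ΣR − ΣR_known = 0.6185 − 0.3382 = 0.2803 K/W
(1/r₁−1/r₂)/(4πk) = 0.2803 ⇒ k = 0.08394/(4π·0.2803) = 0.0238 W/m·K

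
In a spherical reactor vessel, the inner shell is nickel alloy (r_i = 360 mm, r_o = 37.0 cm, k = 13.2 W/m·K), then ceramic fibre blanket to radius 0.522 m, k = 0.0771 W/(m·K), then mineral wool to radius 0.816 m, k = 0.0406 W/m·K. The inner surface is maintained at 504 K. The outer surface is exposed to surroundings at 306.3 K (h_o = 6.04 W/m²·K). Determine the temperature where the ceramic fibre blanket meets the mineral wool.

Treat each layer as a resistance in series:
  R_nickel alloy = (1/0.360 − 1/0.370)/(4πk) = 0.07508/(4π·13.2) = 4.526×10^-4 K/W
  R_ceramic fibre blanket = (1/0.370 − 1/0.522)/(4πk) = 0.7870/(4π·0.0771) = 0.8123 K/W
  R_mineral wool = (1/0.522 − 1/0.816)/(4πk) = 0.6902/(4π·0.0406) = 1.353 K/W
  R_conv,out = 1/(4πr²h) = 1/(4π·0.816²·6.04) = 0.01979 K/W
ΣR = 4.526×10^-4 + 0.8123 + 1.353 + 0.01979 = 2.186 K/W
Q = ΔT/ΣR = (504 K − 306.3 K)/2.186 = 90.44 W
From the inner boundary to the ceramic fibre blanket/mineral wool interface, ΣR_partial = 0.8128 K/W.
T_interface = T_in − Q·ΣR_partial = 504 K − (90.44)(0.8128) = 430 K

T = 430 K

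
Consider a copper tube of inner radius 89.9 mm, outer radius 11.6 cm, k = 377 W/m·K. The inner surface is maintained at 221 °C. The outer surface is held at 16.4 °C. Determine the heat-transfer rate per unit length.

Q' = 2πk·ΔT/ln(r₂/r₁) = 2π × 377 × 204.6 / ln(0.116/0.0899) = 1.90×10^6 W/m

Q' = 1900 kW/m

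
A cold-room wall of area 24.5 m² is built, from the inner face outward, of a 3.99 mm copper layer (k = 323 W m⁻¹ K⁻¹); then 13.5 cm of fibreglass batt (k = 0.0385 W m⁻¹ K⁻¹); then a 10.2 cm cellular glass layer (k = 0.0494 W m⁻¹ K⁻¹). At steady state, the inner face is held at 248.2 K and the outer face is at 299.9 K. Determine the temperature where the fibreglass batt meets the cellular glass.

Series thermal resistances, inner to outer:
  R_copper = L/(kA) = 0.00399/(323·24.5) = 5.042×10^-7 K/W
  R_fibreglass batt = L/(kA) = 0.135/(0.0385·24.5) = 0.1431 K/W
  R_cellular glass = L/(kA) = 0.102/(0.0494·24.5) = 0.08428 K/W
ΣR = 5.042×10^-7 + 0.1431 + 0.08428 = 0.2274 K/W
Q = ΔT/ΣR = (248.2 K − 299.9 K)/0.2274 = -227.4 W
From the inner boundary to the fibreglass batt/cellular glass interface, ΣR_partial = 0.1431 K/W.
T_interface = T_in − Q·ΣR_partial = 248.2 K − (-227.4)(0.1431) = 280.74 K

T = 280.74 K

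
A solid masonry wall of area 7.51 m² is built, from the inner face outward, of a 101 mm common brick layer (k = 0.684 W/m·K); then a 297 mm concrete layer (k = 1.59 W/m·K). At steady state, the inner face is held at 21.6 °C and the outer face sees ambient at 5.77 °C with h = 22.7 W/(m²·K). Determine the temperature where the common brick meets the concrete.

Resistance network (inner→outer):
  R_common brick = L/(kA) = 0.101/(0.684·7.51) = 0.01966 K/W
  R_concrete = L/(kA) = 0.297/(1.59·7.51) = 0.02487 K/W
  R_conv,out = 1/(hA) = 1/(22.7·7.51) = 0.005866 K/W
ΣR = 0.01966 + 0.02487 + 0.005866 = 0.05040 K/W
Q = ΔT/ΣR = (21.6 °C − 5.77 °C)/0.05040 = 314.1 W
From the inner boundary to the common brick/concrete interface, ΣR_partial = 0.01966 K/W.
T_interface = T_in − Q·ΣR_partial = 21.6 °C − (314.1)(0.01966) = 15.4 °C

T = 15.4 °C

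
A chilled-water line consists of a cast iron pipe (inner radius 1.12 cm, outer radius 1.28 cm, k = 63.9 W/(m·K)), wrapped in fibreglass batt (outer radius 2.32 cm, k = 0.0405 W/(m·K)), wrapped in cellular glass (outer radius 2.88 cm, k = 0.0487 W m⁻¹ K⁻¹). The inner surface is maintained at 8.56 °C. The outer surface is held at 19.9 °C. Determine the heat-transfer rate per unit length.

Q' = 3.73 W/m

Treat each layer as a resistance in series:
  R'_cast iron = ln(0.0128/0.0112)/(2πk) = 0.1335/(2π·63.9) = 3.326×10^-4 m·K/W
  R'_fibreglass batt = ln(0.0232/0.0128)/(2πk) = 0.5947/(2π·0.0405) = 2.337 m·K/W
  R'_cellular glass = ln(0.0288/0.0232)/(2πk) = 0.2162/(2π·0.0487) = 0.7066 m·K/W
ΣR = 3.326×10^-4 + 2.337 + 0.7066 = 3.044 m·K/W
Q' = ΔT/ΣR = (8.56 °C − 19.9 °C)/3.044 = -3.73 W/m
(Negative Q' ⇒ heat flows inward; heat gain = 3.73 W/m.)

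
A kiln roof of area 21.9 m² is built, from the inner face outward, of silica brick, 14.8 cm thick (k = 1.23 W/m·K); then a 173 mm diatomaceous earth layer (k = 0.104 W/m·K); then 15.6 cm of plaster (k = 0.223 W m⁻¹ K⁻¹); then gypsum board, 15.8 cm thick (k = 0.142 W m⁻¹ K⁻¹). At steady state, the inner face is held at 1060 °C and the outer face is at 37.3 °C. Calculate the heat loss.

Series thermal resistances, inner to outer:
  R_silica brick = L/(kA) = 0.148/(1.23·21.9) = 0.005494 K/W
  R_diatomaceous earth = L/(kA) = 0.173/(0.104·21.9) = 0.07596 K/W
  R_plaster = L/(kA) = 0.156/(0.223·21.9) = 0.03194 K/W
  R_gypsum board = L/(kA) = 0.158/(0.142·21.9) = 0.05081 K/W
ΣR = 0.005494 + 0.07596 + 0.03194 + 0.05081 = 0.1642 K/W
Q = ΔT/ΣR = (1060 °C − 37.3 °C)/0.1642 = 6230 W

Q = 6230 W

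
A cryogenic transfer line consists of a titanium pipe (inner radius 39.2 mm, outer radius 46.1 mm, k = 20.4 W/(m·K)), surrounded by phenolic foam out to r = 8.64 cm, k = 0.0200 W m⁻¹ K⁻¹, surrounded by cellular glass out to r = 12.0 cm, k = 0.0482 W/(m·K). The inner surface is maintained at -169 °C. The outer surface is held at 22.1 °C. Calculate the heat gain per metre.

Treat each layer as a resistance in series:
  R'_titanium = ln(0.0461/0.0392)/(2πk) = 0.1621/(2π·20.4) = 0.001265 m·K/W
  R'_phenolic foam = ln(0.0864/0.0461)/(2πk) = 0.6282/(2π·0.0200) = 4.999 m·K/W
  R'_cellular glass = ln(0.120/0.0864)/(2πk) = 0.3285/(2π·0.0482) = 1.085 m·K/W
ΣR = 0.001265 + 4.999 + 1.085 = 6.085 m·K/W
Q' = ΔT/ΣR = (-169 °C − 22.1 °C)/6.085 = -31.4 W/m
(Negative Q' ⇒ heat flows inward; heat gain = 31.4 W/m.)

Q' = 31.4 W/m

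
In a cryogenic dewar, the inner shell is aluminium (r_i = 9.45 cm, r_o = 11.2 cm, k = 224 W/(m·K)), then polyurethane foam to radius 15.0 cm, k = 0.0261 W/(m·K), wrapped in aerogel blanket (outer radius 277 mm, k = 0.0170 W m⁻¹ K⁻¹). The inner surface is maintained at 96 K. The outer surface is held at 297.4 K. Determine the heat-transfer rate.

Series thermal resistances, inner to outer:
  R_aluminium = (1/0.0945 − 1/0.112)/(4πk) = 1.653/(4π·224) = 5.874×10^-4 K/W
  R_polyurethane foam = (1/0.112 − 1/0.150)/(4πk) = 2.262/(4π·0.0261) = 6.896 K/W
  R_aerogel blanket = (1/0.150 − 1/0.277)/(4πk) = 3.057/(4π·0.0170) = 14.31 K/W
ΣR = 5.874×10^-4 + 6.896 + 14.31 = 21.21 K/W
Q = ΔT/ΣR = (96 K − 297.4 K)/21.21 = -9.50 W
(Negative Q ⇒ heat flows inward; heat gain = 9.50 W.)

Q = 9.50 W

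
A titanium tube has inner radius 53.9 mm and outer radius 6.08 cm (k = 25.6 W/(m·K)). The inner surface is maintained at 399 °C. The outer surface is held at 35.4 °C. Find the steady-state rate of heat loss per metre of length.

Q' = 2πk·ΔT/ln(r₂/r₁) = 2π × 25.6 × 363.6 / ln(0.0608/0.0539) = 4.86×10^5 W/m

Q' = 4.86×10^5 W/m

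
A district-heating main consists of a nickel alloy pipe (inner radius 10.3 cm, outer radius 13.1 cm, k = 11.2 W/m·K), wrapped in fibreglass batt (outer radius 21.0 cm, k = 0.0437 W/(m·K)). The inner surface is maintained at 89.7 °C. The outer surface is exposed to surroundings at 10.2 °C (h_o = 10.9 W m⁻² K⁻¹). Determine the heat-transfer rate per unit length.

Q' = 44.4 W/m

Series thermal resistances, inner to outer:
  R'_nickel alloy = ln(0.131/0.103)/(2πk) = 0.2405/(2π·11.2) = 0.003417 m·K/W
  R'_fibreglass batt = ln(0.210/0.131)/(2πk) = 0.4719/(2π·0.0437) = 1.719 m·K/W
  R'_conv,out = 1/(2πr h) = 1/(2π·0.210·10.9) = 0.06953 m·K/W
ΣR = 0.003417 + 1.719 + 0.06953 = 1.792 m·K/W
Q' = ΔT/ΣR = (89.7 °C − 10.2 °C)/1.792 = 44.4 W/m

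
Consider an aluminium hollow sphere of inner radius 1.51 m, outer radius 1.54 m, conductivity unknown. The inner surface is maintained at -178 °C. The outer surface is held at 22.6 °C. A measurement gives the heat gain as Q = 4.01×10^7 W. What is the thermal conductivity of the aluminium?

k = 205 W/m·K

ΣR = ΔT/Q = |-178 − 22.6|/4.01×10^7 = 5.002×10^-6 K/W
(1/r₁−1/r₂)/(4πk) = 5.002×10^-6 ⇒ k = 0.01290/(4π·5.002×10^-6) = 205 W/m·K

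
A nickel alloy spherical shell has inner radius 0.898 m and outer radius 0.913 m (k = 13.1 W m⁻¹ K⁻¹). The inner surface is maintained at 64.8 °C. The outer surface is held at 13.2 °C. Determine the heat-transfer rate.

Q = 4πk·ΔT/(1/r₁ − 1/r₂) = 4π × 13.1 × 51.6 / (1/0.898 − 1/0.913) = 4.64×10^5 W

Q = 464 kW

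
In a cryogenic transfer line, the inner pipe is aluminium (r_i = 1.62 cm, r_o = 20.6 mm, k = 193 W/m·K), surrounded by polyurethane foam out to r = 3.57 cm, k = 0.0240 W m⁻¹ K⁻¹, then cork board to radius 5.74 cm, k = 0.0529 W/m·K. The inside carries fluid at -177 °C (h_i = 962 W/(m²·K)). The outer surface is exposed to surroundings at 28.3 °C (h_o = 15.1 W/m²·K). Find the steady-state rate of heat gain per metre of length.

Treat each layer as a resistance in series:
  R'_conv,in = 1/(2πr h) = 1/(2π·0.0162·962) = 0.01021 m·K/W
  R'_aluminium = ln(0.0206/0.0162)/(2πk) = 0.2403/(2π·193) = 1.981×10^-4 m·K/W
  R'_polyurethane foam = ln(0.0357/0.0206)/(2πk) = 0.5499/(2π·0.0240) = 3.646 m·K/W
  R'_cork board = ln(0.0574/0.0357)/(2πk) = 0.4749/(2π·0.0529) = 1.429 m·K/W
  R'_conv,out = 1/(2πr h) = 1/(2π·0.0574·15.1) = 0.1836 m·K/W
ΣR = 0.01021 + 1.981×10^-4 + 3.646 + 1.429 + 0.1836 = 5.269 m·K/W
Q' = ΔT/ΣR = (-177 °C − 28.3 °C)/5.269 = -39.0 W/m
(Negative Q' ⇒ heat flows inward; heat gain = 39.0 W/m.)

Q' = 39.0 W/m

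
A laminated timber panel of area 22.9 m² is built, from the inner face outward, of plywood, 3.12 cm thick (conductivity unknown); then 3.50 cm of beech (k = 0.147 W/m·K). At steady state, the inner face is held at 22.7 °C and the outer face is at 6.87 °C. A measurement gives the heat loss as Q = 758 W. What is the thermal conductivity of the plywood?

k = 0.130 W/m·K

ΣR = ΔT/Q = |22.7 − 6.87|/758 = 0.02088 K/W
Known resistances:
  R_beech = L/(kA) = 0.0350/(0.147·22.9) = 0.01040 K/W
R_plywood = ΣR − ΣR_known = 0.02088 − 0.01040 = 0.01048 K/W
L/(kA) = 0.01048 ⇒ k = 0.0312/(0.01048·22.9) = 0.130 W/m·K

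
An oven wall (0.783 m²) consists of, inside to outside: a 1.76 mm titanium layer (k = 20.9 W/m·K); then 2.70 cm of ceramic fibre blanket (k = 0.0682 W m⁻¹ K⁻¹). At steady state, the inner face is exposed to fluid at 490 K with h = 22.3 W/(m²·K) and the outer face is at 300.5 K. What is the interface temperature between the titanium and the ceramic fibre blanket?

Treat each layer as a resistance in series:
  R_conv,in = 1/(hA) = 1/(22.3·0.783) = 0.05727 K/W
  R_titanium = L/(kA) = 0.00176/(20.9·0.783) = 1.075×10^-4 K/W
  R_ceramic fibre blanket = L/(kA) = 0.0270/(0.0682·0.783) = 0.5056 K/W
ΣR = 0.05727 + 1.075×10^-4 + 0.5056 = 0.5630 K/W
Q = ΔT/ΣR = (490 K − 300.5 K)/0.5630 = 336.6 W
From the inner boundary to the titanium/ceramic fibre blanket interface, ΣR_partial = 0.05738 K/W.
T_interface = T_in − Q·ΣR_partial = 490 K − (336.6)(0.05738) = 471 K

T = 471 K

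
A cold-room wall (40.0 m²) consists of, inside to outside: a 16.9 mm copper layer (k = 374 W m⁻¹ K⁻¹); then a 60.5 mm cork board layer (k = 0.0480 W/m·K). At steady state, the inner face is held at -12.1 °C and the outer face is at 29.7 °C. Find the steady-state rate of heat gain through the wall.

Q = 1330 W

Resistance network (inner→outer):
  R_copper = L/(kA) = 0.0169/(374·40.0) = 1.130×10^-6 K/W
  R_cork board = L/(kA) = 0.0605/(0.0480·40.0) = 0.03151 K/W
ΣR = 1.130×10^-6 + 0.03151 = 0.03151 K/W
Q = ΔT/ΣR = (-12.1 °C − 29.7 °C)/0.03151 = -1330 W
(Negative Q ⇒ heat flows inward; heat gain = 1330 W.)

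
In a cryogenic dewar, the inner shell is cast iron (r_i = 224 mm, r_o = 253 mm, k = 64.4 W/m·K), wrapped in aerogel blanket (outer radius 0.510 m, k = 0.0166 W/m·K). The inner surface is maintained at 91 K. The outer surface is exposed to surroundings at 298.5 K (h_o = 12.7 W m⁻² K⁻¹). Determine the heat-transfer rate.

Q = 21.7 W

Series thermal resistances, inner to outer:
  R_cast iron = (1/0.224 − 1/0.253)/(4πk) = 0.5117/(4π·64.4) = 6.323×10^-4 K/W
  R_aerogel blanket = (1/0.253 − 1/0.510)/(4πk) = 1.992/(4π·0.0166) = 9.548 K/W
  R_conv,out = 1/(4πr²h) = 1/(4π·0.510²·12.7) = 0.02409 K/W
ΣR = 6.323×10^-4 + 9.548 + 0.02409 = 9.573 K/W
Q = ΔT/ΣR = (91 K − 298.5 K)/9.573 = -21.7 W
(Negative Q ⇒ heat flows inward; heat gain = 21.7 W.)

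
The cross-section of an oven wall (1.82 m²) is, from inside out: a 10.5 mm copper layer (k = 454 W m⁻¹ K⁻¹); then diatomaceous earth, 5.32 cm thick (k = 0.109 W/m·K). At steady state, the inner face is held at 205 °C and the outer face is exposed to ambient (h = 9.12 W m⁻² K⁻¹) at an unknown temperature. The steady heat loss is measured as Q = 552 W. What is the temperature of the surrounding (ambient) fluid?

Sum the resistances:
  R_copper = L/(kA) = 0.0105/(454·1.82) = 1.271×10^-5 K/W
  R_diatomaceous earth = L/(kA) = 0.0532/(0.109·1.82) = 0.2682 K/W
  R_conv,out = 1/(hA) = 1/(9.12·1.82) = 0.06025 K/W
ΣR = 0.3284 K/W
ΔT = Q·ΣR = 552 × 0.3284 = 181.3 K
Heat flows outward, so T_out = T_in − ΔT = 205 − 181.3 = 23.7 °C

T_out = 23.7 °C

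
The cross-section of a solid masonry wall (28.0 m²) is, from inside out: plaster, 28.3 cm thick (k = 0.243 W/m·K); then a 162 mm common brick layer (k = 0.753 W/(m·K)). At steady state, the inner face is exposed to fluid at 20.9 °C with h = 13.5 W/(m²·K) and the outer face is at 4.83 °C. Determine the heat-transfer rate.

Q = 310 W

Treat each layer as a resistance in series:
  R_conv,in = 1/(hA) = 1/(13.5·28.0) = 0.002646 K/W
  R_plaster = L/(kA) = 0.283/(0.243·28.0) = 0.04159 K/W
  R_common brick = L/(kA) = 0.162/(0.753·28.0) = 0.007684 K/W
ΣR = 0.002646 + 0.04159 + 0.007684 = 0.05192 K/W
Q = ΔT/ΣR = (20.9 °C − 4.83 °C)/0.05192 = 310 W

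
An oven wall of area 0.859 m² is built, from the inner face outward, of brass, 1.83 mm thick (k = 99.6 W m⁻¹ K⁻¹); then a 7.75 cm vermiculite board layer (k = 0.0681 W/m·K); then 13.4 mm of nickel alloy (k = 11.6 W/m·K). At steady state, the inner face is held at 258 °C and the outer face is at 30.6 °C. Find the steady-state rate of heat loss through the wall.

Q = 171 W

Resistance network (inner→outer):
  R_brass = L/(kA) = 0.00183/(99.6·0.859) = 2.139×10^-5 K/W
  R_vermiculite board = L/(kA) = 0.0775/(0.0681·0.859) = 1.325 K/W
  R_nickel alloy = L/(kA) = 0.0134/(11.6·0.859) = 0.001345 K/W
ΣR = 2.139×10^-5 + 1.325 + 0.001345 = 1.326 K/W
Q = ΔT/ΣR = (258 °C − 30.6 °C)/1.326 = 171 W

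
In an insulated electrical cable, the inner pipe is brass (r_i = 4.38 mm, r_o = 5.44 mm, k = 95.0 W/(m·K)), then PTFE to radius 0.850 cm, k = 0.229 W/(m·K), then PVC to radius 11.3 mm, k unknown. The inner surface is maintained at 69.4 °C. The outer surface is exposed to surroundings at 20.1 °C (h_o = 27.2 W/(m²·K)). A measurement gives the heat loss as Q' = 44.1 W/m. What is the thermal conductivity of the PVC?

ΣR = ΔT/Q' = |69.4 − 20.1|/44.1 = 1.118 m·K/W
Known resistances:
  R'_brass = ln(0.00544/0.00438)/(2πk) = 0.2167/(2π·95.0) = 3.631×10^-4 m·K/W
  R'_PTFE = ln(0.00850/0.00544)/(2πk) = 0.4463/(2π·0.229) = 0.3102 m·K/W
  R'_conv,out = 1/(2πr h) = 1/(2π·0.0113·27.2) = 0.5178 m·K/W
R_PVC = ΣR − ΣR_known = 1.118 − 0.8284 = 0.2896 m·K/W
ln(r₂/r₁)/(2πk) = 0.2896 ⇒ k = 0.2847/(2π·0.2896) = 0.156 W/m·K

k = 0.156 W/m·K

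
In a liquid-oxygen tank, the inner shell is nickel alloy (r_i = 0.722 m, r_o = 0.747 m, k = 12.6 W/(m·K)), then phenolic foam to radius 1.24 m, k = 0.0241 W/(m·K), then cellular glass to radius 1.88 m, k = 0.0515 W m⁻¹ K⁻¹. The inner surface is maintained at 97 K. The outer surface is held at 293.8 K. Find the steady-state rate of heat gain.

Resistance network (inner→outer):
  R_nickel alloy = (1/0.722 − 1/0.747)/(4πk) = 0.04635/(4π·12.6) = 2.928×10^-4 K/W
  R_phenolic foam = (1/0.747 − 1/1.24)/(4πk) = 0.5322/(4π·0.0241) = 1.757 K/W
  R_cellular glass = (1/1.24 − 1/1.88)/(4πk) = 0.2745/(4π·0.0515) = 0.4242 K/W
ΣR = 2.928×10^-4 + 1.757 + 0.4242 = 2.181 K/W
Q = ΔT/ΣR = (97 K − 293.8 K)/2.181 = -90.2 W
(Negative Q ⇒ heat flows inward; heat gain = 90.2 W.)

Q = 90.2 W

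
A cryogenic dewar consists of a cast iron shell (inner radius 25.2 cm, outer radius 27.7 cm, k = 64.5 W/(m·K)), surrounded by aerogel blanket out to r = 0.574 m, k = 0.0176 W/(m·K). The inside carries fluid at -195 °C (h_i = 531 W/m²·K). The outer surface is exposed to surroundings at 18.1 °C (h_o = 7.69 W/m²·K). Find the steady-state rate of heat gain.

Resistance network (inner→outer):
  R_conv,in = 1/(4πr²h) = 1/(4π·0.252²·531) = 0.002360 K/W
  R_cast iron = (1/0.252 − 1/0.277)/(4πk) = 0.3581/(4π·64.5) = 4.419×10^-4 K/W
  R_aerogel blanket = (1/0.277 − 1/0.574)/(4πk) = 1.868/(4π·0.0176) = 8.446 K/W
  R_conv,out = 1/(4πr²h) = 1/(4π·0.574²·7.69) = 0.03141 K/W
ΣR = 0.002360 + 4.419×10^-4 + 8.446 + 0.03141 = 8.480 K/W
Q = ΔT/ΣR = (-195 °C − 18.1 °C)/8.480 = -25.1 W
(Negative Q ⇒ heat flows inward; heat gain = 25.1 W.)

Q = 25.1 W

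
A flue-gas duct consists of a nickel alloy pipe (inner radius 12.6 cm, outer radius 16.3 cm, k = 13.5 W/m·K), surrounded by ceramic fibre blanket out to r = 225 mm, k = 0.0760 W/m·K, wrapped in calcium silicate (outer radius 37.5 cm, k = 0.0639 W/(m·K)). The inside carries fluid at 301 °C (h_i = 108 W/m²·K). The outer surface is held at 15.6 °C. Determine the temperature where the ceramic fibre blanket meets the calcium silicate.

T = 201 °C

Series thermal resistances, inner to outer:
  R'_conv,in = 1/(2πr h) = 1/(2π·0.126·108) = 0.01170 m·K/W
  R'_nickel alloy = ln(0.163/0.126)/(2πk) = 0.2575/(2π·13.5) = 0.003035 m·K/W
  R'_ceramic fibre blanket = ln(0.225/0.163)/(2πk) = 0.3224/(2π·0.0760) = 0.6750 m·K/W
  R'_calcium silicate = ln(0.375/0.225)/(2πk) = 0.5108/(2π·0.0639) = 1.272 m·K/W
ΣR = 0.01170 + 0.003035 + 0.6750 + 1.272 = 1.962 m·K/W
Q' = ΔT/ΣR = (301 °C − 15.6 °C)/1.962 = 145.5 W/m
From the inner boundary to the ceramic fibre blanket/calcium silicate interface, ΣR_partial = 0.6897 m·K/W.
T_interface = T_in − Q'·ΣR_partial = 301 °C − (145.5)(0.6897) = 201 °C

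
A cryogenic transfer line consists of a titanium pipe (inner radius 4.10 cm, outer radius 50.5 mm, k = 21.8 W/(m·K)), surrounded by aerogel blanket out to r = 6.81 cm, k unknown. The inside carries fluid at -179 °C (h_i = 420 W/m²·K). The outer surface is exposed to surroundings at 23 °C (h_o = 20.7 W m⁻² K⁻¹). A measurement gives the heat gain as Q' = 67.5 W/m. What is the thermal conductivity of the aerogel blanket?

ΣR = ΔT/Q' = |-179 − 23|/67.5 = 2.993 m·K/W
Known resistances:
  R'_conv,in = 1/(2πr h) = 1/(2π·0.0410·420) = 0.009242 m·K/W
  R'_titanium = ln(0.0505/0.0410)/(2πk) = 0.2084/(2π·21.8) = 0.001521 m·K/W
  R'_conv,out = 1/(2πr h) = 1/(2π·0.0681·20.7) = 0.1129 m·K/W
R_aerogel blanket = ΣR − ΣR_known = 2.993 − 0.1237 = 2.869 m·K/W
ln(r₂/r₁)/(2πk) = 2.869 ⇒ k = 0.2990/(2π·2.869) = 0.0166 W/m·K

k = 0.0166 W/m·K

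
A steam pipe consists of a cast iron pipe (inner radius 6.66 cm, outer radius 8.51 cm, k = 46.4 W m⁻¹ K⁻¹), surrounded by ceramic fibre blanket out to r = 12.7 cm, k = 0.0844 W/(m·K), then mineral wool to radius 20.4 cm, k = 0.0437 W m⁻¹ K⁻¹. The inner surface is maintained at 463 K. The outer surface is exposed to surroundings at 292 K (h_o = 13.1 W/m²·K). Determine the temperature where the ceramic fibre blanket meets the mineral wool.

Series thermal resistances, inner to outer:
  R'_cast iron = ln(0.0851/0.0666)/(2πk) = 0.2451/(2π·46.4) = 8.408×10^-4 m·K/W
  R'_ceramic fibre blanket = ln(0.127/0.0851)/(2πk) = 0.4004/(2π·0.0844) = 0.7550 m·K/W
  R'_mineral wool = ln(0.204/0.127)/(2πk) = 0.4739/(2π·0.0437) = 1.726 m·K/W
  R'_conv,out = 1/(2πr h) = 1/(2π·0.204·13.1) = 0.05956 m·K/W
ΣR = 8.408×10^-4 + 0.7550 + 1.726 + 0.05956 = 2.541 m·K/W
Q' = ΔT/ΣR = (463 K − 292 K)/2.541 = 67.30 W/m
From the inner boundary to the ceramic fibre blanket/mineral wool interface, ΣR_partial = 0.7558 m·K/W.
T_interface = T_in − Q'·ΣR_partial = 463 K − (67.30)(0.7558) = 412 K

T = 412 K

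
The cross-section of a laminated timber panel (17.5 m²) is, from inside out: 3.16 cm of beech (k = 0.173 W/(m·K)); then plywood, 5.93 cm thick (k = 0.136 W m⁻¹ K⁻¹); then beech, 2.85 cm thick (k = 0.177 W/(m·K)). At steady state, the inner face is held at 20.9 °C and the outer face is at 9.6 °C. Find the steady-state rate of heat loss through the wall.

Resistance network (inner→outer):
  R_beech = L/(kA) = 0.0316/(0.173·17.5) = 0.01044 K/W
  R_plywood = L/(kA) = 0.0593/(0.136·17.5) = 0.02492 K/W
  R_beech = L/(kA) = 0.0285/(0.177·17.5) = 0.009201 K/W
ΣR = 0.01044 + 0.02492 + 0.009201 = 0.04456 K/W
Q = ΔT/ΣR = (20.9 °C − 9.6 °C)/0.04456 = 254 W

Q = 254 W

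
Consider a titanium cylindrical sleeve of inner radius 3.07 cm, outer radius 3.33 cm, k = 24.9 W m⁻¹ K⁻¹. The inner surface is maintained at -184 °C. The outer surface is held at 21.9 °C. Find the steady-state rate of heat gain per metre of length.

Q' = 2πk·ΔT/ln(r₂/r₁) = 2π × 24.9 × 205.9 / ln(0.0333/0.0307) = 3.96×10^5 W/m

Q' = 396 kW/m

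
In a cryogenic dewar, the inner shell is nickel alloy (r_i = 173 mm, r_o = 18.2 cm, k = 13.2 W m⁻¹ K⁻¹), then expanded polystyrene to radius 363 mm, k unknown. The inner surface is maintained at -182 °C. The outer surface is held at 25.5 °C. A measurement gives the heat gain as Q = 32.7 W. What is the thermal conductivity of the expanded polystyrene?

ΣR = ΔT/Q = |-182 − 25.5|/32.7 = 6.346 K/W
Known resistances:
  R_nickel alloy = (1/0.173 − 1/0.182)/(4πk) = 0.2858/(4π·13.2) = 0.001723 K/W
R_expanded polystyrene = ΣR − ΣR_known = 6.346 − 0.001723 = 6.344 K/W
(1/r₁−1/r₂)/(4πk) = 6.344 ⇒ k = 2.740/(4π·6.344) = 0.0344 W/m·K

k = 0.0344 W/m·K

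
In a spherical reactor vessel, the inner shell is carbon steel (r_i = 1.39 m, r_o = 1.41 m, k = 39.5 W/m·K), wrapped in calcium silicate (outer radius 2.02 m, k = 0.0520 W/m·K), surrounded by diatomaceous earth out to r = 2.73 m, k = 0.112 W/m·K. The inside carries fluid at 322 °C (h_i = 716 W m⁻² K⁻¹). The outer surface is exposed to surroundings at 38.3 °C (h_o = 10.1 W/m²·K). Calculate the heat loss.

Treat each layer as a resistance in series:
  R_conv,in = 1/(4πr²h) = 1/(4π·1.39²·716) = 5.752×10^-5 K/W
  R_carbon steel = (1/1.39 − 1/1.41)/(4πk) = 0.01020/(4π·39.5) = 2.056×10^-5 K/W
  R_calcium silicate = (1/1.41 − 1/2.02)/(4πk) = 0.2142/(4π·0.0520) = 0.3278 K/W
  R_diatomaceous earth = (1/2.02 − 1/2.73)/(4πk) = 0.1287/(4π·0.112) = 0.09148 K/W
  R_conv,out = 1/(4πr²h) = 1/(4π·2.73²·10.1) = 0.001057 K/W
ΣR = 5.752×10^-5 + 2.056×10^-5 + 0.3278 + 0.09148 + 0.001057 = 0.4204 K/W
Q = ΔT/ΣR = (322 °C − 38.3 °C)/0.4204 = 675 W

Q = 675 W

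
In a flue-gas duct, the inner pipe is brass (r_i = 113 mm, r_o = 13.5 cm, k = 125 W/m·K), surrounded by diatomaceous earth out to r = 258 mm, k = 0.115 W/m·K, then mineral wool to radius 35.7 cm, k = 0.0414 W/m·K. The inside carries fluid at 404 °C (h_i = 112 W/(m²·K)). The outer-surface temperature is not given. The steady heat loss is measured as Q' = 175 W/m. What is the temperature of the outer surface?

T_out = 26.4 °C

Sum the resistances:
  R'_conv,in = 1/(2πr h) = 1/(2π·0.113·112) = 0.01258 m·K/W
  R'_brass = ln(0.135/0.113)/(2πk) = 0.1779/(2π·125) = 2.265×10^-4 m·K/W
  R'_diatomaceous earth = ln(0.258/0.135)/(2πk) = 0.6477/(2π·0.115) = 0.8964 m·K/W
  R'_mineral wool = ln(0.357/0.258)/(2πk) = 0.3248/(2π·0.0414) = 1.249 m·K/W
ΣR = 2.158 m·K/W
ΔT = Q'·ΣR = 175 × 2.158 = 377.6 K
Heat flows outward, so T_out = T_in − ΔT = 404 − 377.6 = 26.4 °C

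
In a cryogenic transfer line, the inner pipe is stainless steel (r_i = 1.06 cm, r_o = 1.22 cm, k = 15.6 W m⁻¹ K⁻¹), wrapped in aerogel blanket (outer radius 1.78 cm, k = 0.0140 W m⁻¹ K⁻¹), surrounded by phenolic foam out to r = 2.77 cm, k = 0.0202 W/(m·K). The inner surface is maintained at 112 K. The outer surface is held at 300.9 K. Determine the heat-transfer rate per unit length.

Q' = 24.3 W/m

Resistance network (inner→outer):
  R'_stainless steel = ln(0.0122/0.0106)/(2πk) = 0.1406/(2π·15.6) = 0.001434 m·K/W
  R'_aerogel blanket = ln(0.0178/0.0122)/(2πk) = 0.3778/(2π·0.0140) = 4.294 m·K/W
  R'_phenolic foam = ln(0.0277/0.0178)/(2πk) = 0.4422/(2π·0.0202) = 3.484 m·K/W
ΣR = 0.001434 + 4.294 + 3.484 = 7.779 m·K/W
Q' = ΔT/ΣR = (112 K − 300.9 K)/7.779 = -24.3 W/m
(Negative Q' ⇒ heat flows inward; heat gain = 24.3 W/m.)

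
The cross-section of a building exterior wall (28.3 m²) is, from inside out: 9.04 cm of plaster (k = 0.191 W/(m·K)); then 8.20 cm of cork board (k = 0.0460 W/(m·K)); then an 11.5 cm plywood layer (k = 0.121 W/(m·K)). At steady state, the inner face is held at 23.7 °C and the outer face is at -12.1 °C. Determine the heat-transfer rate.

Q = 316 W

Resistance network (inner→outer):
  R_plaster = L/(kA) = 0.0904/(0.191·28.3) = 0.01672 K/W
  R_cork board = L/(kA) = 0.0820/(0.0460·28.3) = 0.06299 K/W
  R_plywood = L/(kA) = 0.115/(0.121·28.3) = 0.03358 K/W
ΣR = 0.01672 + 0.06299 + 0.03358 = 0.1133 K/W
Q = ΔT/ΣR = (23.7 °C − -12.1 °C)/0.1133 = 316 W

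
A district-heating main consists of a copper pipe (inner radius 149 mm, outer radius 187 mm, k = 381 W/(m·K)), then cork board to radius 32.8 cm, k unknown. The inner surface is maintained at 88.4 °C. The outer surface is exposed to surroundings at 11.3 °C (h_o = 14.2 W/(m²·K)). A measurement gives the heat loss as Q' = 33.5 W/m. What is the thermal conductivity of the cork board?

ΣR = ΔT/Q' = |88.4 − 11.3|/33.5 = 2.301 m·K/W
Known resistances:
  R'_copper = ln(0.187/0.149)/(2πk) = 0.2272/(2π·381) = 9.489×10^-5 m·K/W
  R'_conv,out = 1/(2πr h) = 1/(2π·0.328·14.2) = 0.03417 m·K/W
R_cork board = ΣR − ΣR_known = 2.301 − 0.03426 = 2.267 m·K/W
ln(r₂/r₁)/(2πk) = 2.267 ⇒ k = 0.5619/(2π·2.267) = 0.0394 W/m·K

k = 0.0394 W/m·K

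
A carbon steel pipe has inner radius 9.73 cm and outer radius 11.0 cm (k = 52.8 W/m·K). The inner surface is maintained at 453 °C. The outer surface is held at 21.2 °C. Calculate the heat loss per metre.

Q' = 2πk·ΔT/ln(r₂/r₁) = 2π × 52.8 × 431.8 / ln(0.110/0.0973) = 1.17×10^6 W/m

Q' = 1170 kW/m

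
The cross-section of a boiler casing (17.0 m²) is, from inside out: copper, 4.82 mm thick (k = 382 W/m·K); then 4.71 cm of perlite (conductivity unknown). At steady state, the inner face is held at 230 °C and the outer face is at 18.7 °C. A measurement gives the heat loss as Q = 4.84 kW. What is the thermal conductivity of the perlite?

ΣR = ΔT/Q = |230 − 18.7|/4840 = 0.04366 K/W
Known resistances:
  R_copper = L/(kA) = 0.00482/(382·17.0) = 7.422×10^-7 K/W
R_perlite = ΣR − ΣR_known = 0.04366 − 7.422×10^-7 = 0.04366 K/W
L/(kA) = 0.04366 ⇒ k = 0.0471/(0.04366·17.0) = 0.0635 W/m·K

k = 0.0635 W/m·K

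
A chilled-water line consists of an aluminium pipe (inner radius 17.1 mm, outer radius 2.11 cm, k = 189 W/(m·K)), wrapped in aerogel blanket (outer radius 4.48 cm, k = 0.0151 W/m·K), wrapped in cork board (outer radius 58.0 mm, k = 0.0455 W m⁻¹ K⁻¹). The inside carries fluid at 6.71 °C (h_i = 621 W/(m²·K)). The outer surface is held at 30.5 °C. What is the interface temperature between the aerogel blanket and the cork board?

T = 28.1 °C

Series thermal resistances, inner to outer:
  R'_conv,in = 1/(2πr h) = 1/(2π·0.0171·621) = 0.01499 m·K/W
  R'_aluminium = ln(0.0211/0.0171)/(2πk) = 0.2102/(2π·189) = 1.770×10^-4 m·K/W
  R'_aerogel blanket = ln(0.0448/0.0211)/(2πk) = 0.7529/(2π·0.0151) = 7.936 m·K/W
  R'_cork board = ln(0.0580/0.0448)/(2πk) = 0.2582/(2π·0.0455) = 0.9033 m·K/W
ΣR = 0.01499 + 1.770×10^-4 + 7.936 + 0.9033 = 8.854 m·K/W
Q' = ΔT/ΣR = (6.71 °C − 30.5 °C)/8.854 = -2.687 W/m
From the inner boundary to the aerogel blanket/cork board interface, ΣR_partial = 7.951 m·K/W.
T_interface = T_in − Q'·ΣR_partial = 6.71 °C − (-2.687)(7.951) = 28.1 °C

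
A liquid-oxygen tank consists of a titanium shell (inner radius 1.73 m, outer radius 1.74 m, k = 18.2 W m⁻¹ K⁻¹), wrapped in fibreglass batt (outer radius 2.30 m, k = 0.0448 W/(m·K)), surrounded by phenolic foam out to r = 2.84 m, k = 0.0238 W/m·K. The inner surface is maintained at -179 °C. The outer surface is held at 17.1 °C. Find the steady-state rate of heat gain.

Q = 374 W

Treat each layer as a resistance in series:
  R_titanium = (1/1.73 − 1/1.74)/(4πk) = 0.003322/(4π·18.2) = 1.453×10^-5 K/W
  R_fibreglass batt = (1/1.74 − 1/2.30)/(4πk) = 0.1399/(4π·0.0448) = 0.2486 K/W
  R_phenolic foam = (1/2.30 − 1/2.84)/(4πk) = 0.08267/(4π·0.0238) = 0.2764 K/W
ΣR = 1.453×10^-5 + 0.2486 + 0.2764 = 0.5250 K/W
Q = ΔT/ΣR = (-179 °C − 17.1 °C)/0.5250 = -374 W
(Negative Q ⇒ heat flows inward; heat gain = 374 W.)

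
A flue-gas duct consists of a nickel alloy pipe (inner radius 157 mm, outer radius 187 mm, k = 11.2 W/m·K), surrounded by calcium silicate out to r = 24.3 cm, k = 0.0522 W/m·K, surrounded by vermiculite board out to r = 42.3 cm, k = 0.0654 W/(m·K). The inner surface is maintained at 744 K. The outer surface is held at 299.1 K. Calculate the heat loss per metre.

Resistance network (inner→outer):
  R'_nickel alloy = ln(0.187/0.157)/(2πk) = 0.1749/(2π·11.2) = 0.002485 m·K/W
  R'_calcium silicate = ln(0.243/0.187)/(2πk) = 0.2620/(2π·0.0522) = 0.7987 m·K/W
  R'_vermiculite board = ln(0.423/0.243)/(2πk) = 0.5543/(2π·0.0654) = 1.349 m·K/W
ΣR = 0.002485 + 0.7987 + 1.349 = 2.150 m·K/W
Q' = ΔT/ΣR = (744 K − 299.1 K)/2.150 = 207 W/m

Q' = 207 W/m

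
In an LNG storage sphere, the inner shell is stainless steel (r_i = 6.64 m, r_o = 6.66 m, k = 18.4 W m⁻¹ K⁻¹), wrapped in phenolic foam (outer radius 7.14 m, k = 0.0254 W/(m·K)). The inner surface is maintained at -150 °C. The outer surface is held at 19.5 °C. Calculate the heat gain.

Treat each layer as a resistance in series:
  R_stainless steel = (1/6.64 − 1/6.66)/(4πk) = 4.523×10^-4/(4π·18.4) = 1.956×10^-6 K/W
  R_phenolic foam = (1/6.66 − 1/7.14)/(4πk) = 0.01009/(4π·0.0254) = 0.03162 K/W
ΣR = 1.956×10^-6 + 0.03162 = 0.03162 K/W
Q = ΔT/ΣR = (-150 °C − 19.5 °C)/0.03162 = -5360 W
(Negative Q ⇒ heat flows inward; heat gain = 5360 W.)

Q = 5.36 kW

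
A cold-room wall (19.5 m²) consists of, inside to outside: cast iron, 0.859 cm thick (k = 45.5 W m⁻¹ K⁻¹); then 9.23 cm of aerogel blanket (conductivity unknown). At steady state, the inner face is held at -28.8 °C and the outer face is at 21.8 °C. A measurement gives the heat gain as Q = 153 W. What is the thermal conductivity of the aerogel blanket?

k = 0.0143 W/m·K

ΣR = ΔT/Q = |-28.8 − 21.8|/153 = 0.3307 K/W
Known resistances:
  R_cast iron = L/(kA) = 0.00859/(45.5·19.5) = 9.682×10^-6 K/W
R_aerogel blanket = ΣR − ΣR_known = 0.3307 − 9.682×10^-6 = 0.3307 K/W
L/(kA) = 0.3307 ⇒ k = 0.0923/(0.3307·19.5) = 0.0143 W/m·K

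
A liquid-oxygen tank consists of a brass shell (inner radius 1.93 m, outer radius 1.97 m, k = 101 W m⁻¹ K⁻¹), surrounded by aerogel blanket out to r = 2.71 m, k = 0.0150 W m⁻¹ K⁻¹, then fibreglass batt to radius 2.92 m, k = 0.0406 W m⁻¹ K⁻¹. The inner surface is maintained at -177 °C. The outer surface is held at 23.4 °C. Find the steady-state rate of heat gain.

Q = 255 W

Treat each layer as a resistance in series:
  R_brass = (1/1.93 − 1/1.97)/(4πk) = 0.01052/(4π·101) = 8.289×10^-6 K/W
  R_aerogel blanket = (1/1.97 − 1/2.71)/(4πk) = 0.1386/(4π·0.0150) = 0.7354 K/W
  R_fibreglass batt = (1/2.71 − 1/2.92)/(4πk) = 0.02654/(4π·0.0406) = 0.05202 K/W
ΣR = 8.289×10^-6 + 0.7354 + 0.05202 = 0.7874 K/W
Q = ΔT/ΣR = (-177 °C − 23.4 °C)/0.7874 = -255 W
(Negative Q ⇒ heat flows inward; heat gain = 255 W.)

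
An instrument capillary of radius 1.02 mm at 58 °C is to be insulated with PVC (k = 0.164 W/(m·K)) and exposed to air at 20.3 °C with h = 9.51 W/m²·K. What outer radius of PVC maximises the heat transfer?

r_cr = 1.72 cm

For a cylinder, r_cr = k_ins/h = 0.164/9.51 = 0.0172 m = 1.72 cm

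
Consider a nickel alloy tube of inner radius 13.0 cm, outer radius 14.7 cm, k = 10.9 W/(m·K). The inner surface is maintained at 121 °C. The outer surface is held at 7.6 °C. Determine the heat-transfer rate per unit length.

Q' = 2πk·ΔT/ln(r₂/r₁) = 2π × 10.9 × 113.4 / ln(0.147/0.130) = 63200 W/m

Q' = 63.2 kW/m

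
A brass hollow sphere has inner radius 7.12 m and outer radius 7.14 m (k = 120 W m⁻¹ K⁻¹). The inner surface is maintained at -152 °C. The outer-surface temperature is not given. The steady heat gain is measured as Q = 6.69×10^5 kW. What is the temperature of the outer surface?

T_out = 22.5 °C

Sum the resistances:
  R_brass = (1/7.12 − 1/7.14)/(4πk) = 3.934×10^-4/(4π·120) = 2.609×10^-7 K/W
ΣR = 2.609×10^-7 K/W
ΔT = Q·ΣR = 6.69×10^8 × 2.609×10^-7 = 174.5 K
Heat flows inward, so T_out = T_in + ΔT = -152 + 174.5 = 22.5 °C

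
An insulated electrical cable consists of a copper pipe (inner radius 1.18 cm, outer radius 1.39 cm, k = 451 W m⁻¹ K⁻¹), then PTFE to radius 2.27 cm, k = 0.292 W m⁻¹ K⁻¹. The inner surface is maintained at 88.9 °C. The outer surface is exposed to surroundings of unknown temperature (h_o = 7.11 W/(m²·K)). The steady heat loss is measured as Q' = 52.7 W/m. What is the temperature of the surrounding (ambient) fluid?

T_out = 22.8 °C

Sum the resistances:
  R'_copper = ln(0.0139/0.0118)/(2πk) = 0.1638/(2π·451) = 5.780×10^-5 m·K/W
  R'_PTFE = ln(0.0227/0.0139)/(2πk) = 0.4905/(2π·0.292) = 0.2673 m·K/W
  R'_conv,out = 1/(2πr h) = 1/(2π·0.0227·7.11) = 0.9861 m·K/W
ΣR = 1.254 m·K/W
ΔT = Q'·ΣR = 52.7 × 1.254 = 66.09 K
Heat flows outward, so T_out = T_in − ΔT = 88.9 − 66.09 = 22.8 °C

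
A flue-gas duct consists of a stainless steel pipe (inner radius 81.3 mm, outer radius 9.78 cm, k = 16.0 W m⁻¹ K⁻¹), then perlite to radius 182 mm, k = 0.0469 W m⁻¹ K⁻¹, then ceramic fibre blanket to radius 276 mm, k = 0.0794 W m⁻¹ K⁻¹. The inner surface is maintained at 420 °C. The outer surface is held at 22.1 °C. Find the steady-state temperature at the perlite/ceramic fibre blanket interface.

T = 135 °C

Resistance network (inner→outer):
  R'_stainless steel = ln(0.0978/0.0813)/(2πk) = 0.1848/(2π·16.0) = 0.001838 m·K/W
  R'_perlite = ln(0.182/0.0978)/(2πk) = 0.6211/(2π·0.0469) = 2.108 m·K/W
  R'_ceramic fibre blanket = ln(0.276/0.182)/(2πk) = 0.4164/(2π·0.0794) = 0.8346 m·K/W
ΣR = 0.001838 + 2.108 + 0.8346 = 2.944 m·K/W
Q' = ΔT/ΣR = (420 °C − 22.1 °C)/2.944 = 135.2 W/m
From the inner boundary to the perlite/ceramic fibre blanket interface, ΣR_partial = 2.110 m·K/W.
T_interface = T_in − Q'·ΣR_partial = 420 °C − (135.2)(2.110) = 135 °C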